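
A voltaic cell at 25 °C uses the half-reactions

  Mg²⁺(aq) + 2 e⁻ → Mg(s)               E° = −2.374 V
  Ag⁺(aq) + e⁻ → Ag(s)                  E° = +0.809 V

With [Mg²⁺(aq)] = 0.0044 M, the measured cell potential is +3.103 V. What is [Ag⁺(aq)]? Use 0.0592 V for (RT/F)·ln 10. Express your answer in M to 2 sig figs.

0.0030 M

The Ag⁺/Ag couple has the larger reduction potential, so it is the cathode: E°cell = +0.809 − (−2.374) = +3.183 V and n = 2.
From the Nernst equation, log Q = n(E° − E)/0.0592 = 2·(+3.183 − (+3.103))/0.0592 = 2.703.
Balancing electrons gives 2 Ag⁺(aq) + Mg(s) → 2 Ag(s) + Mg²⁺(aq); thus Q = [Mg²⁺(aq)] / [Ag⁺(aq)]^2.
Isolating [Ag⁺(aq)] in Q = 10^{2.703} yields log [Ag⁺(aq)] = −2.530, i.e. 0.0030 M.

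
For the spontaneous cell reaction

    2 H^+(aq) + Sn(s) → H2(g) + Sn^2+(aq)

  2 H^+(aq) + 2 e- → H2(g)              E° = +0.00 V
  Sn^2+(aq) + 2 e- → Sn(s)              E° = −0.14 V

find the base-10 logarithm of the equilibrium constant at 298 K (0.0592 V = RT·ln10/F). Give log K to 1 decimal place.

The 2H⁺/H₂ couple is reduced (cathode); E°cell = +0.00 − (−0.14) = +0.14 V with n = 2.
At equilibrium E = 0, so log K = nE°cell / 0.0592 = (2)(+0.14) / 0.0592 = 4.7.

log K = 4.7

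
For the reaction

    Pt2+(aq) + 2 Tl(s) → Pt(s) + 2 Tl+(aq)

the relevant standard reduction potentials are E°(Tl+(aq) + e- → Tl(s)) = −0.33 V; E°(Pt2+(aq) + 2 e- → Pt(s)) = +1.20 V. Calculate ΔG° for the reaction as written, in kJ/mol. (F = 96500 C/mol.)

In the reaction as written Pt2+(aq) is reduced, so the Pt²⁺/Pt couple is the cathode and Tl⁺/Tl is the anode.
E°cell = +1.20 − (−0.33) = +1.53 V; balancing electrons gives n = 2.
ΔG° = −nFE°cell = −(2)(96500)(+1.53) J/mol = −295 kJ/mol.

−295 kJ/mol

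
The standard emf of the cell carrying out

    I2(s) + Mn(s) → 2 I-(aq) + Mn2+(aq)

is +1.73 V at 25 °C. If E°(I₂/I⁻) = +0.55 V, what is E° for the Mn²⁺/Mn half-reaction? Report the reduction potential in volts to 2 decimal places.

In the reaction as written the I₂/I⁻ couple is reduced (cathode) and Mn²⁺/Mn is oxidized (anode), so E°cell = E°(I₂/I⁻) − E°(Mn²⁺/Mn).
E°(Mn²⁺/Mn) = E°(cathode) − E°cell = +0.55 − (+1.73) = −1.18 V.

−1.18 V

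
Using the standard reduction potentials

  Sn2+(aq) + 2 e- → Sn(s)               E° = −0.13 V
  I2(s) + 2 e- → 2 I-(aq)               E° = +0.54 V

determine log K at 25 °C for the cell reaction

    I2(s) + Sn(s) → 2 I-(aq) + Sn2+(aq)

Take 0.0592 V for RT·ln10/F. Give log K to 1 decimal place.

log K = 22.6

The I₂/I⁻ couple is reduced (cathode); E°cell = +0.54 − (−0.13) = +0.67 V with n = 2.
At equilibrium E = 0, so log K = nE°cell / 0.0592 = (2)(+0.67) / 0.0592 = 22.6.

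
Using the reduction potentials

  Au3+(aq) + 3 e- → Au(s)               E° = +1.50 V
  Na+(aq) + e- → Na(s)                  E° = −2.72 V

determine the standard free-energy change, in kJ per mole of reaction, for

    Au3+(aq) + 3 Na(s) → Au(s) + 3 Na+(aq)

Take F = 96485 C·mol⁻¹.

In the reaction as written Au3+(aq) is reduced, so the Au³⁺/Au couple is the cathode and Na⁺/Na is the anode.
E°cell = +1.50 − (−2.72) = +4.22 V; balancing electrons gives n = 3.
ΔG° = −nFE°cell = −(3)(96485)(+4.22) J/mol = −1222 kJ/mol.

−1222 kJ/mol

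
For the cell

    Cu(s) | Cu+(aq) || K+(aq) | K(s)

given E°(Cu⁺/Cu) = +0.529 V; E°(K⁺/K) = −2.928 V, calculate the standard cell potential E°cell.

By convention the left-hand electrode in cell notation is the anode (oxidation) and the right-hand electrode is the cathode (reduction).
E°cell = E°(right) − E°(left) = −2.928 − (+0.529) = −3.457 V.
The negative sign shows that, as written, the cell would require an external voltage to drive the reaction.

−3.457 V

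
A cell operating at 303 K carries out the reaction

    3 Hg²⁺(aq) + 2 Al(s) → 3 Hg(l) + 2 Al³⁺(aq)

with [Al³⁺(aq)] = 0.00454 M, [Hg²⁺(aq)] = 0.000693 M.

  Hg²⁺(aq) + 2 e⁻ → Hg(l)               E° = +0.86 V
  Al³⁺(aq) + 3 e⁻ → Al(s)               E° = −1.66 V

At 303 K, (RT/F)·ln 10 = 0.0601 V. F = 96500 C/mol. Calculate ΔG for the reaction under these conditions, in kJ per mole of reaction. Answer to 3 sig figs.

−1430 kJ/mol

The standard cell potential is +0.86 − (−1.66) = +2.52 V, with n = 6 electrons in the balanced equation.
Here Q = [Al³⁺(aq)]^2 / [Hg²⁺(aq)]^3 = 6.19×10^4 (log Q = 4.792), giving E = +2.52 − (0.0601/6)·(4.792) = +2.4720 V.
Finally ΔG = −nFE = −(6)(96500 C/mol)(+2.4720 V) = −1430 kJ/mol.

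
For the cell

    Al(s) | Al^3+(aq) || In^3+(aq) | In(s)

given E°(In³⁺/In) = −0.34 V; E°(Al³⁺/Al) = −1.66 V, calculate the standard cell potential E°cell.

+1.32 V

By convention the left-hand electrode in cell notation is the anode (oxidation) and the right-hand electrode is the cathode (reduction).
E°cell = E°(right) − E°(left) = −0.34 − (−1.66) = +1.32 V.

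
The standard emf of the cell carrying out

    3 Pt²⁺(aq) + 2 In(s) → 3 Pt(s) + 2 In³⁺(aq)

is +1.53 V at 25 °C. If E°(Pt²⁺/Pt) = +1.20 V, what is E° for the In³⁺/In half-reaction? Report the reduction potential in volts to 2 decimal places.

In the reaction as written the Pt²⁺/Pt couple is reduced (cathode) and In³⁺/In is oxidized (anode), so E°cell = E°(Pt²⁺/Pt) − E°(In³⁺/In).
E°(In³⁺/In) = E°(cathode) − E°cell = +1.20 − (+1.53) = −0.33 V.

−0.33 V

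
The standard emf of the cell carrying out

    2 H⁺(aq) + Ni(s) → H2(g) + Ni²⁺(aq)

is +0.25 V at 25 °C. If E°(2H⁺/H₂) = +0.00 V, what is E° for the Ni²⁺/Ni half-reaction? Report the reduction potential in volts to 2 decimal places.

In the reaction as written the 2H⁺/H₂ couple is reduced (cathode) and Ni²⁺/Ni is oxidized (anode), so E°cell = E°(2H⁺/H₂) − E°(Ni²⁺/Ni).
E°(Ni²⁺/Ni) = E°(cathode) − E°cell = +0.00 − (+0.25) = −0.25 V.

−0.25 V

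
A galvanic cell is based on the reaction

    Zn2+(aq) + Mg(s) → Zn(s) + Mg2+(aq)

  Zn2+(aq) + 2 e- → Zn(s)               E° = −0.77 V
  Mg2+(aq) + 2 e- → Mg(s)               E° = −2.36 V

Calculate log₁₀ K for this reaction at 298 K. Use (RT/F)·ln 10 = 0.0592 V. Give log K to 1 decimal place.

The Zn²⁺/Zn couple is reduced (cathode); E°cell = −0.77 − (−2.36) = +1.59 V with n = 2.
At equilibrium E = 0, so log K = nE°cell / 0.0592 = (2)(+1.59) / 0.0592 = 53.7.

log K = 53.7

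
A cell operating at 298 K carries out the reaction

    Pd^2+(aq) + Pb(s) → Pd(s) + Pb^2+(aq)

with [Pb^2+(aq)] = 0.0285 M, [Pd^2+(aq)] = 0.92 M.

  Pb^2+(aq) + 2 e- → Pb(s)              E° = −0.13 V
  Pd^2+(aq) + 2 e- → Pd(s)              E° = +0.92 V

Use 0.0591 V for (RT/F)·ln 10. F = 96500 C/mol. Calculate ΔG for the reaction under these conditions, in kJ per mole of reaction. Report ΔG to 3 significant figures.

−211 kJ/mol

E°cell = +0.92 − (−0.13) = +1.05 V; the balanced reaction transfers n = 2 electrons.
Here Q = [Pb^2+(aq)] / [Pd^2+(aq)] = 0.031 (log Q = −1.509), giving E = +1.05 − (0.0591/2)·(−1.509) = +1.0946 V.
ΔG = −nFE = −(2)(96500)(+1.0946) J/mol = −211 kJ/mol.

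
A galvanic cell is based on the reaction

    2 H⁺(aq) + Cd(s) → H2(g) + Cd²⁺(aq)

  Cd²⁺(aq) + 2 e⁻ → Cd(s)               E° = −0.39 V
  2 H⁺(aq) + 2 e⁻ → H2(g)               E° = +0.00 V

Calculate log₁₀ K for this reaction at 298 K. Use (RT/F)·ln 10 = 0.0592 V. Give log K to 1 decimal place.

The 2H⁺/H₂ couple is reduced (cathode); E°cell = +0.00 − (−0.39) = +0.39 V with n = 2.
At equilibrium E = 0, so log K = nE°cell / 0.0592 = (2)(+0.39) / 0.0592 = 13.2.

log K = 13.2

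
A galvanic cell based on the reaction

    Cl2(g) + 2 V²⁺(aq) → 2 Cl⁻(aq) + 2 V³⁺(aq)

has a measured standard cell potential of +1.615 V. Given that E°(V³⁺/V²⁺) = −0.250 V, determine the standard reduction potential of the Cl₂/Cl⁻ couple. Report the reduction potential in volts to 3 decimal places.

In the reaction as written the Cl₂/Cl⁻ couple is reduced (cathode) and V³⁺/V²⁺ is oxidized (anode), so E°cell = E°(Cl₂/Cl⁻) − E°(V³⁺/V²⁺).
E°(Cl₂/Cl⁻) = E°cell + E°(anode) = +1.615 + (−0.250) = +1.365 V.

+1.365 V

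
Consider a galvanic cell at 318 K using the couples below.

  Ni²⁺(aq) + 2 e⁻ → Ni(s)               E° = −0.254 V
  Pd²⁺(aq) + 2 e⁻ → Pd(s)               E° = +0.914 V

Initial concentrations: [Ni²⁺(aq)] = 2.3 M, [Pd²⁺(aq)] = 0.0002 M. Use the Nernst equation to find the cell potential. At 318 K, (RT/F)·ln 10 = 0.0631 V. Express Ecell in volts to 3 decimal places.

The Pd²⁺/Pd couple has the more positive E°, so it is the cathode; Ni²⁺/Ni is the anode.
E°cell = +0.914 − (−0.254) = +1.168 V, with n = 2 electrons transferred.
The balanced reaction is Pd²⁺(aq) + Ni(s) → Pd(s) + Ni²⁺(aq), so Q = [Ni²⁺(aq)] / [Pd²⁺(aq)] = 1.15×10^4 and log Q = 4.061.
By the Nernst equation, E = +1.168 − (0.0631/2)·(4.061) = +1.040 V.

+1.040 V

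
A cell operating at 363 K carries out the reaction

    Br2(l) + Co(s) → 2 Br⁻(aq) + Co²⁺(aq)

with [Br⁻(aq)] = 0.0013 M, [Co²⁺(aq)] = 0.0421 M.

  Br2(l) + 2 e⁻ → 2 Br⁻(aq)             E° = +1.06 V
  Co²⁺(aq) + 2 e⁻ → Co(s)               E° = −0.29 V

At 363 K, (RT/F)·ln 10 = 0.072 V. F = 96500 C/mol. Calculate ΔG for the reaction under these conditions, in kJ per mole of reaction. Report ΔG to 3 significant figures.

−310 kJ/mol

E°cell = +1.06 − (−0.29) = +1.35 V; the balanced reaction transfers n = 2 electrons.
The reaction quotient is [Br⁻(aq)]^2·[Co²⁺(aq)] = 7.11×10^−8; by Nernst, E = +1.35 − (0.072/2)(−7.148) = +1.6073 V.
Finally ΔG = −nFE = −(2)(96500 C/mol)(+1.6073 V) = −310 kJ/mol.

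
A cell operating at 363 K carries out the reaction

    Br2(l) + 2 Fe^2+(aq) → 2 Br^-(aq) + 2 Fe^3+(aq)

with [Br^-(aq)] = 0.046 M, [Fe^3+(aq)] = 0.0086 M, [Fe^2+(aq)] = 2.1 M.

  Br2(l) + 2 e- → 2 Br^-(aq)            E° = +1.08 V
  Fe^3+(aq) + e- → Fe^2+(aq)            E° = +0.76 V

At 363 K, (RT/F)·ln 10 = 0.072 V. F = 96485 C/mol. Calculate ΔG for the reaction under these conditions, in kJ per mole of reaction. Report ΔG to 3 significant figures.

−114 kJ/mol

The standard cell potential is +1.08 − (+0.76) = +0.32 V, with n = 2 electrons in the balanced equation.
Q = ([Br^-(aq)]^2·[Fe^3+(aq)]^2) / [Fe^2+(aq)]^2 = 3.55×10^−8, so log Q = −7.450 and E = +0.32 − (0.072/2)(−7.450) = +0.5882 V.
Then ΔG = −nFE = −2 × 96485 × +0.5882 J/mol = −114 kJ/mol.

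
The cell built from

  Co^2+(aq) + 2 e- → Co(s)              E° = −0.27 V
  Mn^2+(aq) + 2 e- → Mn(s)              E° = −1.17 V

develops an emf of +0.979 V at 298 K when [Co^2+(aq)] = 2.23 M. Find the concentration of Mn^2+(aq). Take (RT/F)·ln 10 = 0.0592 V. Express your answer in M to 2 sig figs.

The Co²⁺/Co couple has the larger reduction potential, so it is the cathode: E°cell = −0.27 − (−1.17) = +0.90 V and n = 2.
From the Nernst equation, log Q = n(E° − E)/0.0592 = 2·(+0.90 − (+0.979))/0.0592 = −2.669.
Balancing electrons gives Co^2+(aq) + Mn(s) → Co(s) + Mn^2+(aq); thus Q = [Mn^2+(aq)] / [Co^2+(aq)].
Isolating [Mn^2+(aq)] in Q = 10^{−2.669} yields log [Mn^2+(aq)] = −2.321, i.e. 0.0048 M.

0.0048 M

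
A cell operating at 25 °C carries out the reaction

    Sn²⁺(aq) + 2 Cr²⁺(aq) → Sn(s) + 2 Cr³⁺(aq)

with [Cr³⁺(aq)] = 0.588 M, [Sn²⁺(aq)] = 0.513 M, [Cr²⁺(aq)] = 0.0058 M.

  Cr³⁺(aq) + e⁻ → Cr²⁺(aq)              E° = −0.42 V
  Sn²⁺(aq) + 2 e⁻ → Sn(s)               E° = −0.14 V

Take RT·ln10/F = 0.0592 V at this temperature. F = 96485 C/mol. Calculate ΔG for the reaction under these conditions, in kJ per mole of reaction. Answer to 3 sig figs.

The standard cell potential is −0.14 − (−0.42) = +0.28 V, with n = 2 electrons in the balanced equation.
Here Q = [Cr³⁺(aq)]^2 / ([Sn²⁺(aq)]·[Cr²⁺(aq)]^2) = 2×10^4 (log Q = 4.302), giving E = +0.28 − (0.0592/2)·(4.302) = +0.1527 V.
Finally ΔG = −nFE = −(2)(96485 C/mol)(+0.1527 V) = −29.5 kJ/mol.

−29.5 kJ/mol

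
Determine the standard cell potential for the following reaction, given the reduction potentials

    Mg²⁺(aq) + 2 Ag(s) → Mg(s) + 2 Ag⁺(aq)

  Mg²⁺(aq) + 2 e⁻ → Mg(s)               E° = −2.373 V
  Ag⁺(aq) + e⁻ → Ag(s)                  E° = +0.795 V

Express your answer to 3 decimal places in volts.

−3.168 V

In the reaction as written, Mg²⁺(aq) is reduced (cathode) and Ag⁺(aq) is produced by oxidation at the anode.
E°cell = E°(cathode) − E°(anode) = −2.373 − (+0.795) = −3.168 V.
The negative E°cell means the reaction is non-spontaneous in the direction written.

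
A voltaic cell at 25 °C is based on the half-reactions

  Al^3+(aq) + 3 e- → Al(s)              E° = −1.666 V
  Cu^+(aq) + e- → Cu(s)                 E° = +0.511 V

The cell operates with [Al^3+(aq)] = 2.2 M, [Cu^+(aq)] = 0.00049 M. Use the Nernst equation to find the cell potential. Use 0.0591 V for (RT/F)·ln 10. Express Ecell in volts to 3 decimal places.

+1.975 V

Cu⁺/Cu is reduced (cathode, E° = +0.511 V) and Al³⁺/Al is oxidized (anode).
The standard potential is +0.511 − (−1.666) = +2.177 V and the balanced reaction transfers n = 3 electrons.
Balancing gives 3 Cu^+(aq) + Al(s) → 3 Cu(s) + Al^3+(aq); hence Q = [Al^3+(aq)] / [Cu^+(aq)]^3 = 1.87×10^10 (log Q = 10.272).
E = E° − (0.0591/n)·log Q = +2.177 − (0.0591/3)(10.272) = +1.975 V.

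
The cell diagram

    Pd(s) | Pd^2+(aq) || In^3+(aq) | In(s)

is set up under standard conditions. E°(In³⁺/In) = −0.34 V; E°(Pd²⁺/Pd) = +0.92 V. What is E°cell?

By convention the left-hand electrode in cell notation is the anode (oxidation) and the right-hand electrode is the cathode (reduction).
E°cell = E°(right) − E°(left) = −0.34 − (+0.92) = −1.26 V.
The negative sign shows that, as written, the cell would require an external voltage to drive the reaction.

−1.26 V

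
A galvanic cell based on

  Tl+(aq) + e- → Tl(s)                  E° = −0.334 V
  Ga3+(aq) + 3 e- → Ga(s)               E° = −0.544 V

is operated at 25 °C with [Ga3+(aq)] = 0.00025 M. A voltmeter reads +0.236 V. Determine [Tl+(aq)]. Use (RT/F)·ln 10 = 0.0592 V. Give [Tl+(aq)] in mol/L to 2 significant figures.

0.17 M

With Tl⁺/Tl at the cathode and Ga³⁺/Ga at the anode, E°cell = −0.334 − (−0.544) = +0.210 V (n = 3).
From the Nernst equation, log Q = n(E° − E)/0.0592 = 3·(+0.210 − (+0.236))/0.0592 = −1.318.
For 3 Tl+(aq) + Ga(s) → 3 Tl(s) + Ga3+(aq), the reaction quotient is Q = [Ga3+(aq)] / [Tl+(aq)]^3.
Isolating [Tl+(aq)] in Q = 10^{−1.318} yields log [Tl+(aq)] = −0.761, i.e. 0.17 M.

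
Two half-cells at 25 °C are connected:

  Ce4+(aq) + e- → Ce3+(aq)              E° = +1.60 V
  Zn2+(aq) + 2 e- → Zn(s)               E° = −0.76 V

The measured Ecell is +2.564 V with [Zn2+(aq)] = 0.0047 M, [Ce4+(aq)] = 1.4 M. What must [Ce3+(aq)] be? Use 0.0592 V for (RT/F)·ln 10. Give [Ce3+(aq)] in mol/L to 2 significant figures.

Ce⁴⁺/Ce³⁺ is the cathode (higher E°); E°cell = +1.60 − (−0.76) = +2.36 V with n = 2.
From the Nernst equation, log Q = n(E° − E)/0.0592 = 2·(+2.36 − (+2.564))/0.0592 = −6.892.
Balancing electrons gives 2 Ce4+(aq) + Zn(s) → 2 Ce3+(aq) + Zn2+(aq); thus Q = ([Ce3+(aq)]^2·[Zn2+(aq)]) / [Ce4+(aq)]^2.
Isolating [Ce3+(aq)] in Q = 10^{−6.892} yields log [Ce3+(aq)] = −2.136, i.e. 0.0073 M.

0.0073 M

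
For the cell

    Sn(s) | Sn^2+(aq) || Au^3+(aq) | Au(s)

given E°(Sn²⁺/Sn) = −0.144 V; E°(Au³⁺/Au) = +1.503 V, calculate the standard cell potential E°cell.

By convention the left-hand electrode in cell notation is the anode (oxidation) and the right-hand electrode is the cathode (reduction).
E°cell = E°(right) − E°(left) = +1.503 − (−0.144) = +1.647 V.

+1.647 V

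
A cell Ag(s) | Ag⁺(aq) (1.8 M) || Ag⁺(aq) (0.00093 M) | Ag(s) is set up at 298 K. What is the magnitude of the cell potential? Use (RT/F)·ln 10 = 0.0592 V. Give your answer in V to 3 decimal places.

For a concentration cell E°cell = 0, since both electrodes use the same couple.
The compartment with the higher Ag⁺(aq) concentration (1.8 M) acts as the cathode; ions are reduced there and produced at the dilute (0.00093 M) anode.
With n = 1, Ecell = −(0.0592/1)·log([dilute]/[conc]) = −(0.0592/1)·log(0.00093/1.8) = +0.195 V.

0.195 V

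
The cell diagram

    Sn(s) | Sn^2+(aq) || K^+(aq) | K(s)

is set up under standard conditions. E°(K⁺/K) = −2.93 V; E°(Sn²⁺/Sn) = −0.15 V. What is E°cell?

By convention the left-hand electrode in cell notation is the anode (oxidation) and the right-hand electrode is the cathode (reduction).
E°cell = E°(right) − E°(left) = −2.93 − (−0.15) = −2.78 V.
The negative sign shows that, as written, the cell would require an external voltage to drive the reaction.

−2.78 V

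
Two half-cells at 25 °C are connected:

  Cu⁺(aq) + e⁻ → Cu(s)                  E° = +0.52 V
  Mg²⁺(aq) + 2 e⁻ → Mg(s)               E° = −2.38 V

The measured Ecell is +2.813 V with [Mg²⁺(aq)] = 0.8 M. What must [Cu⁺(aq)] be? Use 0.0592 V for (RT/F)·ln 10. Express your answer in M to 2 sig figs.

0.030 M

With Cu⁺/Cu at the cathode and Mg²⁺/Mg at the anode, E°cell = +0.52 − (−2.38) = +2.90 V (n = 2).
Rearranging E = E° − (0.0592/n)·log Q gives log Q = 2(+2.90 − (+2.813))/0.0592 = 2.939.
The balanced reaction is 2 Cu⁺(aq) + Mg(s) → 2 Cu(s) + Mg²⁺(aq), so Q = [Mg²⁺(aq)] / [Cu⁺(aq)]^2.
Substituting the known concentrations and solving, log [Cu⁺(aq)] = −1.518 and [Cu⁺(aq)] = 0.030 M.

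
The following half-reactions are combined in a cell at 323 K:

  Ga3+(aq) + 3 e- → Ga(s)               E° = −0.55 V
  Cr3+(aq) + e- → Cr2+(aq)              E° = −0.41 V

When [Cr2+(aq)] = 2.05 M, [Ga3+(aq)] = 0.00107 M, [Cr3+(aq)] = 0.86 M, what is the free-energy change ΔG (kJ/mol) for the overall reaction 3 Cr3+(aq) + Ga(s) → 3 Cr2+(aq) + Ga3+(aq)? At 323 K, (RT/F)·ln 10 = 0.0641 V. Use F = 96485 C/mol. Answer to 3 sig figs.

With Cr³⁺/Cr²⁺ reduced at the cathode, E°cell = −0.41 − (−0.55) = +0.14 V and n = 3.
Here Q = ([Cr2+(aq)]^3·[Ga3+(aq)]) / [Cr3+(aq)]^3 = 0.0145 (log Q = −1.839), giving E = +0.14 − (0.0641/3)·(−1.839) = +0.1793 V.
ΔG = −nFE = −(3)(96485)(+0.1793) J/mol = −51.9 kJ/mol.

−51.9 kJ/mol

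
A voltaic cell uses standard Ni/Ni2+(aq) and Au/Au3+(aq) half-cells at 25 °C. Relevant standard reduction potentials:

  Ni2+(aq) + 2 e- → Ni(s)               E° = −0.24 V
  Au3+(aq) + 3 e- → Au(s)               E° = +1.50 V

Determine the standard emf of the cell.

+1.74 V

The Au³⁺/Au couple has the higher E°, so Au ion is reduced (cathode) and Ni is oxidized (anode).
E°cell = E°(cathode) − E°(anode) = +1.50 − (−0.24) = +1.74 V.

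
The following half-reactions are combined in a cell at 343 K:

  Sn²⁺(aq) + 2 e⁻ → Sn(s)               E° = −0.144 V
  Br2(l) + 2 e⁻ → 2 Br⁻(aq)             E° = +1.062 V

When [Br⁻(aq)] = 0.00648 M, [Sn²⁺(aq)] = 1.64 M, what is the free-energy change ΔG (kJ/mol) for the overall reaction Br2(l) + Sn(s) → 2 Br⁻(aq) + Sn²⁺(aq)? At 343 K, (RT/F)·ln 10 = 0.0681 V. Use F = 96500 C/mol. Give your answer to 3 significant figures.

The standard cell potential is +1.062 − (−0.144) = +1.206 V, with n = 2 electrons in the balanced equation.
Q = [Br⁻(aq)]^2·[Sn²⁺(aq)] = 6.89×10^−5, so log Q = −4.162 and E = +1.206 − (0.0681/2)(−4.162) = +1.3477 V.
Finally ΔG = −nFE = −(2)(96500 C/mol)(+1.3477 V) = −260 kJ/mol.

−260 kJ/mol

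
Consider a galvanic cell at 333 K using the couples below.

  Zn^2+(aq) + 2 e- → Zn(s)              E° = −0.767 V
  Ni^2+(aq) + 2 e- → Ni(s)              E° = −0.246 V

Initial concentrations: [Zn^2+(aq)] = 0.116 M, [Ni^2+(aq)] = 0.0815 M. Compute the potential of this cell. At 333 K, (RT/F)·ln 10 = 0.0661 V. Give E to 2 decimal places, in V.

Ni²⁺/Ni is reduced (cathode, E° = −0.246 V) and Zn²⁺/Zn is oxidized (anode).
The standard potential is −0.246 − (−0.767) = +0.521 V and the balanced reaction transfers n = 2 electrons.
The balanced reaction is Ni^2+(aq) + Zn(s) → Ni(s) + Zn^2+(aq), so Q = [Zn^2+(aq)] / [Ni^2+(aq)] = 1.42 and log Q = 0.153.
By the Nernst equation, E = +0.521 − (0.0661/2)·(0.153) = +0.52 V.

+0.52 V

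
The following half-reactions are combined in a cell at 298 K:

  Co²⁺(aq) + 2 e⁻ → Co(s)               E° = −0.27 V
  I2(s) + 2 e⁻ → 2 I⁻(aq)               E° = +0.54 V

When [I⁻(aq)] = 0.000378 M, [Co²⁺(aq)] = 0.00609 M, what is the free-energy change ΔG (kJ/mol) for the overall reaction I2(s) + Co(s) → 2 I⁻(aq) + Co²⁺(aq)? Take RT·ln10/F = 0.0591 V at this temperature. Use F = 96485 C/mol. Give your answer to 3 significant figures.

The standard cell potential is +0.54 − (−0.27) = +0.81 V, with n = 2 electrons in the balanced equation.
Here Q = [I⁻(aq)]^2·[Co²⁺(aq)] = 8.7×10^−10 (log Q = −9.060), giving E = +0.81 − (0.0591/2)·(−9.060) = +1.0777 V.
Finally ΔG = −nFE = −(2)(96485 C/mol)(+1.0777 V) = −208 kJ/mol.

−208 kJ/mol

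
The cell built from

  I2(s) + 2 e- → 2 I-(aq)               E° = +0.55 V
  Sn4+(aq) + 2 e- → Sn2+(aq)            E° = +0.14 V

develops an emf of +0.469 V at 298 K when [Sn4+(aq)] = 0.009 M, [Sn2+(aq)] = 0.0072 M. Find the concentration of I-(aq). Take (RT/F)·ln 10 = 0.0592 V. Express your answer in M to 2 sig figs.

The I₂/I⁻ couple has the larger reduction potential, so it is the cathode: E°cell = +0.55 − (+0.14) = +0.41 V and n = 2.
From the Nernst equation, log Q = n(E° − E)/0.0592 = 2·(+0.41 − (+0.469))/0.0592 = −1.993.
Balancing electrons gives I2(s) + Sn2+(aq) → 2 I-(aq) + Sn4+(aq); thus Q = ([I-(aq)]^2·[Sn4+(aq)]) / [Sn2+(aq)].
Substituting the known concentrations and solving, log [I-(aq)] = −1.045 and [I-(aq)] = 0.090 M.

0.090 M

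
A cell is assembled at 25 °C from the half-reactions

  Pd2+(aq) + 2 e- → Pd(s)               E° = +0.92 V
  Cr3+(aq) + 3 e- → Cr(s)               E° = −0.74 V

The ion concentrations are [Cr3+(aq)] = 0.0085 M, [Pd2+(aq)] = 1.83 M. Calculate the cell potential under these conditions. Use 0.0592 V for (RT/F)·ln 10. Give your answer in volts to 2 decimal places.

Since E°(Pd²⁺/Pd) > E°(Cr³⁺/Cr), Pd²⁺/Pd serves as the cathode.
The standard potential is +0.92 − (−0.74) = +1.66 V and the balanced reaction transfers n = 6 electrons.
The balanced reaction is 3 Pd2+(aq) + 2 Cr(s) → 3 Pd(s) + 2 Cr3+(aq), so Q = [Cr3+(aq)]^2 / [Pd2+(aq)]^3 = 1.18×10^−5 and log Q = −4.929.
E = E° − (0.0592/n)·log Q = +1.66 − (0.0592/6)(−4.929) = +1.71 V.

+1.71 V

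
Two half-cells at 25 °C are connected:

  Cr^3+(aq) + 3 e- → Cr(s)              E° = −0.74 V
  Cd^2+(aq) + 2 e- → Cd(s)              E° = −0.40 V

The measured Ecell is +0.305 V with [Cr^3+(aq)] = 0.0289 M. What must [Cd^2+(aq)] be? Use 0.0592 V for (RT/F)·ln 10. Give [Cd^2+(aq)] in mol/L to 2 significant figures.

0.0062 M

Cd²⁺/Cd is the cathode (higher E°); E°cell = −0.40 − (−0.74) = +0.34 V with n = 6.
From the Nernst equation, log Q = n(E° − E)/0.0592 = 6·(+0.34 − (+0.305))/0.0592 = 3.547.
For 3 Cd^2+(aq) + 2 Cr(s) → 3 Cd(s) + 2 Cr^3+(aq), the reaction quotient is Q = [Cr^3+(aq)]^2 / [Cd^2+(aq)]^3.
Isolating [Cd^2+(aq)] in Q = 10^{3.547} yields log [Cd^2+(aq)] = −2.208, i.e. 0.0062 M.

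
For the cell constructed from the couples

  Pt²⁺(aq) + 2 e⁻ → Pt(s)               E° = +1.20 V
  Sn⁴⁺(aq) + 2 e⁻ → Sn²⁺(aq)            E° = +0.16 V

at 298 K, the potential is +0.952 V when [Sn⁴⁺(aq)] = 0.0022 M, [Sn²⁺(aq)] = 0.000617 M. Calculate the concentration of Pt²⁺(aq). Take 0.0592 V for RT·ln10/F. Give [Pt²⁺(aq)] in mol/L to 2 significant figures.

Pt²⁺/Pt is the cathode (higher E°); E°cell = +1.20 − (+0.16) = +1.04 V with n = 2.
From the Nernst equation, log Q = n(E° − E)/0.0592 = 2·(+1.04 − (+0.952))/0.0592 = 2.973.
Balancing electrons gives Pt²⁺(aq) + Sn²⁺(aq) → Pt(s) + Sn⁴⁺(aq); thus Q = [Sn⁴⁺(aq)] / ([Pt²⁺(aq)]·[Sn²⁺(aq)]).
Substituting the known concentrations and solving, log [Pt²⁺(aq)] = −2.421 and [Pt²⁺(aq)] = 0.0038 M.

0.0038 M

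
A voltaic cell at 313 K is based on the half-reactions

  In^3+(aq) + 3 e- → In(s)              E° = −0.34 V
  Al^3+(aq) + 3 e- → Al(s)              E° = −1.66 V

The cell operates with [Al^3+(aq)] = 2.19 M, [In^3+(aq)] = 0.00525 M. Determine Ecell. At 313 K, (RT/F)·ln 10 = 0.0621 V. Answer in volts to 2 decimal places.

+1.27 V

The In³⁺/In couple has the more positive E°, so it is the cathode; Al³⁺/Al is the anode.
E°cell = −0.34 − (−1.66) = +1.32 V, with n = 3 electrons transferred.
For the overall reaction In^3+(aq) + Al(s) → In(s) + Al^3+(aq), Q = [Al^3+(aq)] / [In^3+(aq)] = 417, giving log Q = 2.620.
E = E° − (0.0621/n)·log Q = +1.32 − (0.0621/3)(2.620) = +1.27 V.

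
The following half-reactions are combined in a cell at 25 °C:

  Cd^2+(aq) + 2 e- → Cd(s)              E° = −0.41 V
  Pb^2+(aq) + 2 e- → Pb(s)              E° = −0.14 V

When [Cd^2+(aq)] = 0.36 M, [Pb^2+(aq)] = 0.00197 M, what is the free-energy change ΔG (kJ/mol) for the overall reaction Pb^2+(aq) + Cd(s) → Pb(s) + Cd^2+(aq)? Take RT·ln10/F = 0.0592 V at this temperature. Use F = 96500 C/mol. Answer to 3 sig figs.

−39.2 kJ/mol

With Pb²⁺/Pb reduced at the cathode, E°cell = −0.14 − (−0.41) = +0.27 V and n = 2.
Q = [Cd^2+(aq)] / [Pb^2+(aq)] = 183, so log Q = 2.262 and E = +0.27 − (0.0592/2)(2.262) = +0.2030 V.
Finally ΔG = −nFE = −(2)(96500 C/mol)(+0.2030 V) = −39.2 kJ/mol.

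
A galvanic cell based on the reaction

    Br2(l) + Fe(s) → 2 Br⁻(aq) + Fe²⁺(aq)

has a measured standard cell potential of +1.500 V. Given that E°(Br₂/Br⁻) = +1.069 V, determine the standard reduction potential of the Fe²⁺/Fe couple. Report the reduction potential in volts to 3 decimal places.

−0.431 V

In the reaction as written the Br₂/Br⁻ couple is reduced (cathode) and Fe²⁺/Fe is oxidized (anode), so E°cell = E°(Br₂/Br⁻) − E°(Fe²⁺/Fe).
E°(Fe²⁺/Fe) = E°(cathode) − E°cell = +1.069 − (+1.500) = −0.431 V.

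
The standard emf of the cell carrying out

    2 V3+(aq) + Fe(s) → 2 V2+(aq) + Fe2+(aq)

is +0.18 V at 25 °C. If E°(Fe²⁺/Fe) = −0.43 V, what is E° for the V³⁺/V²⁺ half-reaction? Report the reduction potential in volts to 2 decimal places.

−0.25 V

In the reaction as written the V³⁺/V²⁺ couple is reduced (cathode) and Fe²⁺/Fe is oxidized (anode), so E°cell = E°(V³⁺/V²⁺) − E°(Fe²⁺/Fe).
E°(V³⁺/V²⁺) = E°cell + E°(anode) = +0.18 + (−0.43) = −0.25 V.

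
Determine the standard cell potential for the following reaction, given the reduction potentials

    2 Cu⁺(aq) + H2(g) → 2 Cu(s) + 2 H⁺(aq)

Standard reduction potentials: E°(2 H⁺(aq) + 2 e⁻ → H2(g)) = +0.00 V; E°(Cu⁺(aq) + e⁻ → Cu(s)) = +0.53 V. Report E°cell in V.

Cu⁺(aq) gains electrons, so the Cu⁺/Cu couple is the cathode; the 2H⁺/H₂ couple is the anode.
E°cell = E°(cathode) − E°(anode) = +0.53 − (+0.00) = +0.53 V.

+0.53 V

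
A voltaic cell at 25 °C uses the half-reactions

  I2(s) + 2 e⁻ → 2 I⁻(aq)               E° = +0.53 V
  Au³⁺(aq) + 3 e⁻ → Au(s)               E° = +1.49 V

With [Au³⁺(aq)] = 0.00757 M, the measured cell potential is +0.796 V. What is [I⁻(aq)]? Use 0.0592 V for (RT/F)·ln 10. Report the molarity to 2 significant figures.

The Au³⁺/Au couple has the larger reduction potential, so it is the cathode: E°cell = +1.49 − (+0.53) = +0.96 V and n = 6.
Rearranging E = E° − (0.0592/n)·log Q gives log Q = 6(+0.96 − (+0.796))/0.0592 = 16.622.
The balanced reaction is 2 Au³⁺(aq) + 6 I⁻(aq) → 2 Au(s) + 3 I2(s), so Q = 1 / ([Au³⁺(aq)]^2·[I⁻(aq)]^6).
Substituting the known concentrations and solving, log [I⁻(aq)] = −2.063 and [I⁻(aq)] = 0.0086 M.

0.0086 M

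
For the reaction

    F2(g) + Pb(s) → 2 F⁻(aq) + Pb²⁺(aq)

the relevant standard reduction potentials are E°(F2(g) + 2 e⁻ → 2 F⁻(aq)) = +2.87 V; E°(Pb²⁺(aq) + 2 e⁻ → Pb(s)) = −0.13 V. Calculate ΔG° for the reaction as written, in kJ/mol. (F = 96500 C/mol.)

In the reaction as written F2(g) is reduced, so the F₂/F⁻ couple is the cathode and Pb²⁺/Pb is the anode.
E°cell = +2.87 − (−0.13) = +3.00 V; balancing electrons gives n = 2.
ΔG° = −nFE°cell = −(2)(96500)(+3.00) J/mol = −579 kJ/mol.

−579 kJ/mol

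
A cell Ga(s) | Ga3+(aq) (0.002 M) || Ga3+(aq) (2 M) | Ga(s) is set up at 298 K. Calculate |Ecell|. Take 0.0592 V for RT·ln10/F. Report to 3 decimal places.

For a concentration cell E°cell = 0, since both electrodes use the same couple.
The compartment with the higher Ga3+(aq) concentration (2 M) acts as the cathode; ions are reduced there and produced at the dilute (0.002 M) anode.
With n = 3, Ecell = −(0.0592/3)·log([dilute]/[conc]) = −(0.0592/3)·log(0.002/2) = +0.059 V.

0.059 V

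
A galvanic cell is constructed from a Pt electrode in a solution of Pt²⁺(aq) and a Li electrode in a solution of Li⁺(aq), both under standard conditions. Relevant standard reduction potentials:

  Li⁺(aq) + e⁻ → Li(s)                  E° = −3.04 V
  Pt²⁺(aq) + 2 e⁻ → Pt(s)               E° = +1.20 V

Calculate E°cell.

The Pt²⁺/Pt couple has the higher E°, so Pt ion is reduced (cathode) and Li is oxidized (anode).
E°cell = E°(cathode) − E°(anode) = +1.20 − (−3.04) = +4.24 V.

+4.24 V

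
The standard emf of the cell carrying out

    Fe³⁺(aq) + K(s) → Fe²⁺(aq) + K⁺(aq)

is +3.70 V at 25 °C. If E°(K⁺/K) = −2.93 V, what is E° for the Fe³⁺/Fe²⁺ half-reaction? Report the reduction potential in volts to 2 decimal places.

+0.77 V

In the reaction as written the Fe³⁺/Fe²⁺ couple is reduced (cathode) and K⁺/K is oxidized (anode), so E°cell = E°(Fe³⁺/Fe²⁺) − E°(K⁺/K).
E°(Fe³⁺/Fe²⁺) = E°cell + E°(anode) = +3.70 + (−2.93) = +0.77 V.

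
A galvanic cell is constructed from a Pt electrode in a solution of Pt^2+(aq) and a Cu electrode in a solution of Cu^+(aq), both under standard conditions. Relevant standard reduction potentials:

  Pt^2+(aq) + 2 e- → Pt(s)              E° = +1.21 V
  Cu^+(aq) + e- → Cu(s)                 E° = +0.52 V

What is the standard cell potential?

The Pt²⁺/Pt couple has the higher E°, so Pt ion is reduced (cathode) and Cu is oxidized (anode).
E°cell = E°(cathode) − E°(anode) = +1.21 − (+0.52) = +0.69 V.

+0.69 V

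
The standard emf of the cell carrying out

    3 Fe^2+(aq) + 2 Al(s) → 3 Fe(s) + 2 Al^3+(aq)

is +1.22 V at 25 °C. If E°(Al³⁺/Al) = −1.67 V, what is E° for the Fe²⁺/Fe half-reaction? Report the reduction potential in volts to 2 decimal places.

−0.45 V

In the reaction as written the Fe²⁺/Fe couple is reduced (cathode) and Al³⁺/Al is oxidized (anode), so E°cell = E°(Fe²⁺/Fe) − E°(Al³⁺/Al).
E°(Fe²⁺/Fe) = E°cell + E°(anode) = +1.22 + (−1.67) = −0.45 V.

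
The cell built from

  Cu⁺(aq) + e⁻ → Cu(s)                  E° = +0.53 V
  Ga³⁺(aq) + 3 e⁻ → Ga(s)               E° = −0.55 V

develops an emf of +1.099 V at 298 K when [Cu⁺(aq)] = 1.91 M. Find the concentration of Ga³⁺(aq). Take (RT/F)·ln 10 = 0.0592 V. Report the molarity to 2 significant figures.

0.76 M

Cu⁺/Cu is the cathode (higher E°); E°cell = +0.53 − (−0.55) = +1.08 V with n = 3.
From the Nernst equation, log Q = n(E° − E)/0.0592 = 3·(+1.08 − (+1.099))/0.0592 = −0.963.
The balanced reaction is 3 Cu⁺(aq) + Ga(s) → 3 Cu(s) + Ga³⁺(aq), so Q = [Ga³⁺(aq)] / [Cu⁺(aq)]^3.
Solving for the unknown gives log [Ga³⁺(aq)] = −0.120, so [Ga³⁺(aq)] ≈ 0.76 M.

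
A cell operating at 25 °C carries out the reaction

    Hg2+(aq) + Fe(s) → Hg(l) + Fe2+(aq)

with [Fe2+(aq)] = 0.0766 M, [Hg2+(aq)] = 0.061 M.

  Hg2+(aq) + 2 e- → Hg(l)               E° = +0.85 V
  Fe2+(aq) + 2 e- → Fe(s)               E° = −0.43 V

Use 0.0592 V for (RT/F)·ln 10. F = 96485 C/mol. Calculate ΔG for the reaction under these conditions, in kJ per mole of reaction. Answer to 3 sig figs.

E°cell = +0.85 − (−0.43) = +1.28 V; the balanced reaction transfers n = 2 electrons.
Q = [Fe2+(aq)] / [Hg2+(aq)] = 1.26, so log Q = 0.099 and E = +1.28 − (0.0592/2)(0.099) = +1.2771 V.
ΔG = −nFE = −(2)(96485)(+1.2771) J/mol = −246 kJ/mol.

−246 kJ/mol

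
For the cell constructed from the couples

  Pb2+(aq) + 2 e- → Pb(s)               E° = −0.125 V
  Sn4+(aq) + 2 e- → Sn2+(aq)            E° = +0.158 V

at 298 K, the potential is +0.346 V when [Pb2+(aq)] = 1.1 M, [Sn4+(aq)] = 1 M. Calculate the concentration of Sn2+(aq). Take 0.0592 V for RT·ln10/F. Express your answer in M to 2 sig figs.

0.0068 M

Sn⁴⁺/Sn²⁺ is the cathode (higher E°); E°cell = +0.158 − (−0.125) = +0.283 V with n = 2.
Rearranging E = E° − (0.0592/n)·log Q gives log Q = 2(+0.283 − (+0.346))/0.0592 = −2.128.
The balanced reaction is Sn4+(aq) + Pb(s) → Sn2+(aq) + Pb2+(aq), so Q = ([Sn2+(aq)]·[Pb2+(aq)]) / [Sn4+(aq)].
Solving for the unknown gives log [Sn2+(aq)] = −2.169, so [Sn2+(aq)] ≈ 0.0068 M.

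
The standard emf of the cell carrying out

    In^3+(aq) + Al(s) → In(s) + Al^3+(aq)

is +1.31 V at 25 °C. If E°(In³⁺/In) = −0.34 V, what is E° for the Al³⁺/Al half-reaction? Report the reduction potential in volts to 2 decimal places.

−1.65 V

In the reaction as written the In³⁺/In couple is reduced (cathode) and Al³⁺/Al is oxidized (anode), so E°cell = E°(In³⁺/In) − E°(Al³⁺/Al).
E°(Al³⁺/Al) = E°(cathode) − E°cell = −0.34 − (+1.31) = −1.65 V.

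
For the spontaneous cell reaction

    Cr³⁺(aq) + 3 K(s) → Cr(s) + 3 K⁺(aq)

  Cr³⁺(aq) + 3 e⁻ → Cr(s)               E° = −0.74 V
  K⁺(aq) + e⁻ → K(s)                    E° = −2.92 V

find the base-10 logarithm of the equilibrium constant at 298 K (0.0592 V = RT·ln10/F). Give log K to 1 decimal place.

The Cr³⁺/Cr couple is reduced (cathode); E°cell = −0.74 − (−2.92) = +2.18 V with n = 3.
At equilibrium E = 0, so log K = nE°cell / 0.0592 = (3)(+2.18) / 0.0592 = 110.5.

log K = 110.5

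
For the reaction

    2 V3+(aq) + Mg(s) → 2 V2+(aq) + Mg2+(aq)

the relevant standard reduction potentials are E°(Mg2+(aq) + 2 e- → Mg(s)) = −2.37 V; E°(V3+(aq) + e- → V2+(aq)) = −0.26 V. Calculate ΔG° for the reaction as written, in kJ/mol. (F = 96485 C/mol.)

In the reaction as written V3+(aq) is reduced, so the V³⁺/V²⁺ couple is the cathode and Mg²⁺/Mg is the anode.
E°cell = −0.26 − (−2.37) = +2.11 V; balancing electrons gives n = 2.
ΔG° = −nFE°cell = −(2)(96485)(+2.11) J/mol = −407 kJ/mol.

−407 kJ/mol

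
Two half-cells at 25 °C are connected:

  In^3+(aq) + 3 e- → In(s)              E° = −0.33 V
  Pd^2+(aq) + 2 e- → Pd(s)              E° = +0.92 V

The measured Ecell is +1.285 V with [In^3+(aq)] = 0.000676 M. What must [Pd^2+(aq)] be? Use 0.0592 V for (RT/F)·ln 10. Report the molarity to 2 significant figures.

0.12 M

Pd²⁺/Pd is the cathode (higher E°); E°cell = +0.92 − (−0.33) = +1.25 V with n = 6.
Rearranging E = E° − (0.0592/n)·log Q gives log Q = 6(+1.25 − (+1.285))/0.0592 = −3.547.
Balancing electrons gives 3 Pd^2+(aq) + 2 In(s) → 3 Pd(s) + 2 In^3+(aq); thus Q = [In^3+(aq)]^2 / [Pd^2+(aq)]^3.
Substituting the known concentrations and solving, log [Pd^2+(aq)] = −0.931 and [Pd^2+(aq)] = 0.12 M.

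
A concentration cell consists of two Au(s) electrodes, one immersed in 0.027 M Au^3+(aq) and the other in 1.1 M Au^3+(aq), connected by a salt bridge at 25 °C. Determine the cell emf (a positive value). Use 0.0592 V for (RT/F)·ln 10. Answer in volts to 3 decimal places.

For a concentration cell E°cell = 0, since both electrodes use the same couple.
The compartment with the higher Au^3+(aq) concentration (1.1 M) acts as the cathode; ions are reduced there and produced at the dilute (0.027 M) anode.
With n = 3, Ecell = −(0.0592/3)·log([dilute]/[conc]) = −(0.0592/3)·log(0.027/1.1) = +0.032 V.

0.032 V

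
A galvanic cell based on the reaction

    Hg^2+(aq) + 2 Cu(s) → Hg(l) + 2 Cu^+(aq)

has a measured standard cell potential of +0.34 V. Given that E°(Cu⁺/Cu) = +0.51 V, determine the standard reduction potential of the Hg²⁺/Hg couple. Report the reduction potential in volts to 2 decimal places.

In the reaction as written the Hg²⁺/Hg couple is reduced (cathode) and Cu⁺/Cu is oxidized (anode), so E°cell = E°(Hg²⁺/Hg) − E°(Cu⁺/Cu).
E°(Hg²⁺/Hg) = E°cell + E°(anode) = +0.34 + (+0.51) = +0.85 V.

+0.85 V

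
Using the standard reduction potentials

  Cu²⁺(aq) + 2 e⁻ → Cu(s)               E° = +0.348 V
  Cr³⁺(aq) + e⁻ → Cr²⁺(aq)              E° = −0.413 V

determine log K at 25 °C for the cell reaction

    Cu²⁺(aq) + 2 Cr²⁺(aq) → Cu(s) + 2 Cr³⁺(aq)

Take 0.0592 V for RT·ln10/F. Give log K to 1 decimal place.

The Cu²⁺/Cu couple is reduced (cathode); E°cell = +0.348 − (−0.413) = +0.761 V with n = 2.
At equilibrium E = 0, so log K = nE°cell / 0.0592 = (2)(+0.761) / 0.0592 = 25.7.

log K = 25.7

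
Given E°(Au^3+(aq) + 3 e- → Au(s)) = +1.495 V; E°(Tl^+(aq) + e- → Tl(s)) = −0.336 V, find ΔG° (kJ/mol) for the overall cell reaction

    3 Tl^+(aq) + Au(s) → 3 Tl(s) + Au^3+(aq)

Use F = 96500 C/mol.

In the reaction as written Tl^+(aq) is reduced, so the Tl⁺/Tl couple is the cathode and Au³⁺/Au is the anode.
E°cell = −0.336 − (+1.495) = −1.831 V; balancing electrons gives n = 3.
ΔG° = −nFE°cell = −(3)(96500)(−1.831) J/mol = +530 kJ/mol.

+530 kJ/mol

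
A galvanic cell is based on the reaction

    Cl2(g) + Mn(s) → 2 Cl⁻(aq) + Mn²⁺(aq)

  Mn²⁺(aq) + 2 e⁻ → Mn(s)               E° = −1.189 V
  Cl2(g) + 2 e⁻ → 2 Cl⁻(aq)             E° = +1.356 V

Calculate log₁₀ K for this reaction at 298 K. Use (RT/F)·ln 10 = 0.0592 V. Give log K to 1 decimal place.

The Cl₂/Cl⁻ couple is reduced (cathode); E°cell = +1.356 − (−1.189) = +2.545 V with n = 2.
At equilibrium E = 0, so log K = nE°cell / 0.0592 = (2)(+2.545) / 0.0592 = 86.0.

log K = 86.0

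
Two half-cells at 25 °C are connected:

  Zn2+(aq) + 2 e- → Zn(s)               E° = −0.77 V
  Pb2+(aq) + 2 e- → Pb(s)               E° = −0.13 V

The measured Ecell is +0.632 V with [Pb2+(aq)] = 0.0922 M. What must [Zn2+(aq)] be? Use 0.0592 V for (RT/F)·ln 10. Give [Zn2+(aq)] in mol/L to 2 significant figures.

Pb²⁺/Pb is the cathode (higher E°); E°cell = −0.13 − (−0.77) = +0.64 V with n = 2.
From the Nernst equation, log Q = n(E° − E)/0.0592 = 2·(+0.64 − (+0.632))/0.0592 = 0.270.
The balanced reaction is Pb2+(aq) + Zn(s) → Pb(s) + Zn2+(aq), so Q = [Zn2+(aq)] / [Pb2+(aq)].
Isolating [Zn2+(aq)] in Q = 10^{0.270} yields log [Zn2+(aq)] = −0.765, i.e. 0.17 M.

0.17 M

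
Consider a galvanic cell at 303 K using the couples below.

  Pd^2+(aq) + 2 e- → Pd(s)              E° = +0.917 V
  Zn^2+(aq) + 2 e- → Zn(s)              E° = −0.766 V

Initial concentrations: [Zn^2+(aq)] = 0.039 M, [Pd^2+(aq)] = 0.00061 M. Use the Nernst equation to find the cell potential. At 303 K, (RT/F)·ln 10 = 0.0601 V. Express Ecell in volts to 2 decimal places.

Pd²⁺/Pd is reduced (cathode, E° = +0.917 V) and Zn²⁺/Zn is oxidized (anode).
E°cell = +0.917 − (−0.766) = +1.683 V, with n = 2 electrons transferred.
Balancing gives Pd^2+(aq) + Zn(s) → Pd(s) + Zn^2+(aq); hence Q = [Zn^2+(aq)] / [Pd^2+(aq)] = 63.9 (log Q = 1.806).
By the Nernst equation, E = +1.683 − (0.0601/2)·(1.806) = +1.63 V.

+1.63 V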